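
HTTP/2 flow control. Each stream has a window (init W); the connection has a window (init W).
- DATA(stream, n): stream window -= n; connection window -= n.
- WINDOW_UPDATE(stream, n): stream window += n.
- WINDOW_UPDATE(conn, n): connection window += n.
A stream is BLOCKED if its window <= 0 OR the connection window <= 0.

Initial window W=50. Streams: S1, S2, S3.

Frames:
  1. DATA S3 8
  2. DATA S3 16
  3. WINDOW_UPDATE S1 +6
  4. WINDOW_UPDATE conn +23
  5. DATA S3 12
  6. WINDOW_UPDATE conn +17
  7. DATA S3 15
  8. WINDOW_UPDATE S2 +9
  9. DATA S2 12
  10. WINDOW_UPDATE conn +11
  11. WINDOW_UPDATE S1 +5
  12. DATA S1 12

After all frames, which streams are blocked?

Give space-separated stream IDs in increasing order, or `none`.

Op 1: conn=42 S1=50 S2=50 S3=42 blocked=[]
Op 2: conn=26 S1=50 S2=50 S3=26 blocked=[]
Op 3: conn=26 S1=56 S2=50 S3=26 blocked=[]
Op 4: conn=49 S1=56 S2=50 S3=26 blocked=[]
Op 5: conn=37 S1=56 S2=50 S3=14 blocked=[]
Op 6: conn=54 S1=56 S2=50 S3=14 blocked=[]
Op 7: conn=39 S1=56 S2=50 S3=-1 blocked=[3]
Op 8: conn=39 S1=56 S2=59 S3=-1 blocked=[3]
Op 9: conn=27 S1=56 S2=47 S3=-1 blocked=[3]
Op 10: conn=38 S1=56 S2=47 S3=-1 blocked=[3]
Op 11: conn=38 S1=61 S2=47 S3=-1 blocked=[3]
Op 12: conn=26 S1=49 S2=47 S3=-1 blocked=[3]

Answer: S3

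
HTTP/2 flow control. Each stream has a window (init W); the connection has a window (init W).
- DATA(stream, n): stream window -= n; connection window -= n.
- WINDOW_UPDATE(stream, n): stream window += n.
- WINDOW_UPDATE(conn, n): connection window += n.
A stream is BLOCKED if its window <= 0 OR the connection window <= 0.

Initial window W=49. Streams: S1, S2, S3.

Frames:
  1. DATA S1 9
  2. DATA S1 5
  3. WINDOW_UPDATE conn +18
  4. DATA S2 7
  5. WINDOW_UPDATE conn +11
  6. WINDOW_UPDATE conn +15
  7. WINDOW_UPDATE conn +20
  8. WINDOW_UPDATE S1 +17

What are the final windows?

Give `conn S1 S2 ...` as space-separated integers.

Op 1: conn=40 S1=40 S2=49 S3=49 blocked=[]
Op 2: conn=35 S1=35 S2=49 S3=49 blocked=[]
Op 3: conn=53 S1=35 S2=49 S3=49 blocked=[]
Op 4: conn=46 S1=35 S2=42 S3=49 blocked=[]
Op 5: conn=57 S1=35 S2=42 S3=49 blocked=[]
Op 6: conn=72 S1=35 S2=42 S3=49 blocked=[]
Op 7: conn=92 S1=35 S2=42 S3=49 blocked=[]
Op 8: conn=92 S1=52 S2=42 S3=49 blocked=[]

Answer: 92 52 42 49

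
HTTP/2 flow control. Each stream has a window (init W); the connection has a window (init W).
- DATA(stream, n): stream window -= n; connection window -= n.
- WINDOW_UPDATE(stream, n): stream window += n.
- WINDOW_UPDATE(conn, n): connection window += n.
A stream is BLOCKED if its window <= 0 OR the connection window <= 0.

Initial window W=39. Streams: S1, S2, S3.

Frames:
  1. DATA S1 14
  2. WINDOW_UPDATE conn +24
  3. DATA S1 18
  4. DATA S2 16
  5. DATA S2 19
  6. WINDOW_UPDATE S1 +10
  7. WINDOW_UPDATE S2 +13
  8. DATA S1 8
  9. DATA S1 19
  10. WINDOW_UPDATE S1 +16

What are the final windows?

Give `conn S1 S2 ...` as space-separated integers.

Op 1: conn=25 S1=25 S2=39 S3=39 blocked=[]
Op 2: conn=49 S1=25 S2=39 S3=39 blocked=[]
Op 3: conn=31 S1=7 S2=39 S3=39 blocked=[]
Op 4: conn=15 S1=7 S2=23 S3=39 blocked=[]
Op 5: conn=-4 S1=7 S2=4 S3=39 blocked=[1, 2, 3]
Op 6: conn=-4 S1=17 S2=4 S3=39 blocked=[1, 2, 3]
Op 7: conn=-4 S1=17 S2=17 S3=39 blocked=[1, 2, 3]
Op 8: conn=-12 S1=9 S2=17 S3=39 blocked=[1, 2, 3]
Op 9: conn=-31 S1=-10 S2=17 S3=39 blocked=[1, 2, 3]
Op 10: conn=-31 S1=6 S2=17 S3=39 blocked=[1, 2, 3]

Answer: -31 6 17 39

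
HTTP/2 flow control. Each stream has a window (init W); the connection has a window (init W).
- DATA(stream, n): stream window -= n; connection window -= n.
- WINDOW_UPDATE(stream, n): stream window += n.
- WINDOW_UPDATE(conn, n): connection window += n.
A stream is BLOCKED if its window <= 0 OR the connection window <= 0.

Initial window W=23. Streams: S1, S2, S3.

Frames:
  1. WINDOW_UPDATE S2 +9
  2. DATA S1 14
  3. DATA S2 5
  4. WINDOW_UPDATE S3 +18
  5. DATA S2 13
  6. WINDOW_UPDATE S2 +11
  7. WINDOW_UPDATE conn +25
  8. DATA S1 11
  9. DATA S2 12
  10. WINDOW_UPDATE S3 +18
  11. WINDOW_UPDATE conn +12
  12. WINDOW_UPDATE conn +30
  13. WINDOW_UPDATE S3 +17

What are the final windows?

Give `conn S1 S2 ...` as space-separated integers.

Op 1: conn=23 S1=23 S2=32 S3=23 blocked=[]
Op 2: conn=9 S1=9 S2=32 S3=23 blocked=[]
Op 3: conn=4 S1=9 S2=27 S3=23 blocked=[]
Op 4: conn=4 S1=9 S2=27 S3=41 blocked=[]
Op 5: conn=-9 S1=9 S2=14 S3=41 blocked=[1, 2, 3]
Op 6: conn=-9 S1=9 S2=25 S3=41 blocked=[1, 2, 3]
Op 7: conn=16 S1=9 S2=25 S3=41 blocked=[]
Op 8: conn=5 S1=-2 S2=25 S3=41 blocked=[1]
Op 9: conn=-7 S1=-2 S2=13 S3=41 blocked=[1, 2, 3]
Op 10: conn=-7 S1=-2 S2=13 S3=59 blocked=[1, 2, 3]
Op 11: conn=5 S1=-2 S2=13 S3=59 blocked=[1]
Op 12: conn=35 S1=-2 S2=13 S3=59 blocked=[1]
Op 13: conn=35 S1=-2 S2=13 S3=76 blocked=[1]

Answer: 35 -2 13 76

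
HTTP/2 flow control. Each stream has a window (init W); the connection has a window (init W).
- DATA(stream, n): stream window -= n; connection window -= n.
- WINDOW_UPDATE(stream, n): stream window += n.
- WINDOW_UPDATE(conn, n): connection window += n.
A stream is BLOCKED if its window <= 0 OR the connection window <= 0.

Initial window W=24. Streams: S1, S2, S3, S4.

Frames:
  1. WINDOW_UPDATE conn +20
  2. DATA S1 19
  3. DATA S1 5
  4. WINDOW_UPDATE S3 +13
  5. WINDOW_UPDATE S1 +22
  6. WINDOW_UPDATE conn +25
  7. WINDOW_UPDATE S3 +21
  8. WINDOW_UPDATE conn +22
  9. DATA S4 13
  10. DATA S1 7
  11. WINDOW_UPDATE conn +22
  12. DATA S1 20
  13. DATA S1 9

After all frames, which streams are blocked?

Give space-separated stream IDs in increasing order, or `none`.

Op 1: conn=44 S1=24 S2=24 S3=24 S4=24 blocked=[]
Op 2: conn=25 S1=5 S2=24 S3=24 S4=24 blocked=[]
Op 3: conn=20 S1=0 S2=24 S3=24 S4=24 blocked=[1]
Op 4: conn=20 S1=0 S2=24 S3=37 S4=24 blocked=[1]
Op 5: conn=20 S1=22 S2=24 S3=37 S4=24 blocked=[]
Op 6: conn=45 S1=22 S2=24 S3=37 S4=24 blocked=[]
Op 7: conn=45 S1=22 S2=24 S3=58 S4=24 blocked=[]
Op 8: conn=67 S1=22 S2=24 S3=58 S4=24 blocked=[]
Op 9: conn=54 S1=22 S2=24 S3=58 S4=11 blocked=[]
Op 10: conn=47 S1=15 S2=24 S3=58 S4=11 blocked=[]
Op 11: conn=69 S1=15 S2=24 S3=58 S4=11 blocked=[]
Op 12: conn=49 S1=-5 S2=24 S3=58 S4=11 blocked=[1]
Op 13: conn=40 S1=-14 S2=24 S3=58 S4=11 blocked=[1]

Answer: S1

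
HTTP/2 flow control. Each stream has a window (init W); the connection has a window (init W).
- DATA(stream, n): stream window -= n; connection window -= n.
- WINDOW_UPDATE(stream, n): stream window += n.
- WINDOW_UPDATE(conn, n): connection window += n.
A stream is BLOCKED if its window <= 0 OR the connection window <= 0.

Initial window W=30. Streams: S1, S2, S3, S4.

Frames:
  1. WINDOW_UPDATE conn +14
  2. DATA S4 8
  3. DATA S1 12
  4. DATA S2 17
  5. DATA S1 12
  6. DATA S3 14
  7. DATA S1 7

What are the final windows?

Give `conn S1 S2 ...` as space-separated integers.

Op 1: conn=44 S1=30 S2=30 S3=30 S4=30 blocked=[]
Op 2: conn=36 S1=30 S2=30 S3=30 S4=22 blocked=[]
Op 3: conn=24 S1=18 S2=30 S3=30 S4=22 blocked=[]
Op 4: conn=7 S1=18 S2=13 S3=30 S4=22 blocked=[]
Op 5: conn=-5 S1=6 S2=13 S3=30 S4=22 blocked=[1, 2, 3, 4]
Op 6: conn=-19 S1=6 S2=13 S3=16 S4=22 blocked=[1, 2, 3, 4]
Op 7: conn=-26 S1=-1 S2=13 S3=16 S4=22 blocked=[1, 2, 3, 4]

Answer: -26 -1 13 16 22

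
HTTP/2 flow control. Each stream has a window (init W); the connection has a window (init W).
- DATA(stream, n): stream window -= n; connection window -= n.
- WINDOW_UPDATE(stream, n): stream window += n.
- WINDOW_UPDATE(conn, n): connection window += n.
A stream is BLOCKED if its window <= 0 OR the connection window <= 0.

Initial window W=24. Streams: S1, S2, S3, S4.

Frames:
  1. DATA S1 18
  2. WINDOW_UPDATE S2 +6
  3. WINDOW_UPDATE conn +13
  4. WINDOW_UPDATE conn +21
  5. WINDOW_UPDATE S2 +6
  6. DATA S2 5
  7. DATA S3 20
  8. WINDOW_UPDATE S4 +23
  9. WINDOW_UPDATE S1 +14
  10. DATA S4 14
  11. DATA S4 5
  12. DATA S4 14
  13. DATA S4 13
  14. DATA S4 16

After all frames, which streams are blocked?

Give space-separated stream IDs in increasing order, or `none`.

Answer: S1 S2 S3 S4

Derivation:
Op 1: conn=6 S1=6 S2=24 S3=24 S4=24 blocked=[]
Op 2: conn=6 S1=6 S2=30 S3=24 S4=24 blocked=[]
Op 3: conn=19 S1=6 S2=30 S3=24 S4=24 blocked=[]
Op 4: conn=40 S1=6 S2=30 S3=24 S4=24 blocked=[]
Op 5: conn=40 S1=6 S2=36 S3=24 S4=24 blocked=[]
Op 6: conn=35 S1=6 S2=31 S3=24 S4=24 blocked=[]
Op 7: conn=15 S1=6 S2=31 S3=4 S4=24 blocked=[]
Op 8: conn=15 S1=6 S2=31 S3=4 S4=47 blocked=[]
Op 9: conn=15 S1=20 S2=31 S3=4 S4=47 blocked=[]
Op 10: conn=1 S1=20 S2=31 S3=4 S4=33 blocked=[]
Op 11: conn=-4 S1=20 S2=31 S3=4 S4=28 blocked=[1, 2, 3, 4]
Op 12: conn=-18 S1=20 S2=31 S3=4 S4=14 blocked=[1, 2, 3, 4]
Op 13: conn=-31 S1=20 S2=31 S3=4 S4=1 blocked=[1, 2, 3, 4]
Op 14: conn=-47 S1=20 S2=31 S3=4 S4=-15 blocked=[1, 2, 3, 4]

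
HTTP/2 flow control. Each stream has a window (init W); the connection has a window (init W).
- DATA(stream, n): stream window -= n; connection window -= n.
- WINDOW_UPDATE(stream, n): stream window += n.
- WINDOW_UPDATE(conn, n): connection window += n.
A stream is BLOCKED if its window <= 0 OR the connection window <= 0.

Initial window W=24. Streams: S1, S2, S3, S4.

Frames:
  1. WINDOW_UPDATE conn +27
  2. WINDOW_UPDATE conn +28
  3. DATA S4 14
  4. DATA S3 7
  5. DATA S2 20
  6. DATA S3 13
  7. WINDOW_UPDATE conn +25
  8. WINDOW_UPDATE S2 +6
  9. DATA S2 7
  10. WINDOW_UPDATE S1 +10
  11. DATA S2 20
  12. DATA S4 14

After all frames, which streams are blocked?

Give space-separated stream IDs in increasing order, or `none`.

Op 1: conn=51 S1=24 S2=24 S3=24 S4=24 blocked=[]
Op 2: conn=79 S1=24 S2=24 S3=24 S4=24 blocked=[]
Op 3: conn=65 S1=24 S2=24 S3=24 S4=10 blocked=[]
Op 4: conn=58 S1=24 S2=24 S3=17 S4=10 blocked=[]
Op 5: conn=38 S1=24 S2=4 S3=17 S4=10 blocked=[]
Op 6: conn=25 S1=24 S2=4 S3=4 S4=10 blocked=[]
Op 7: conn=50 S1=24 S2=4 S3=4 S4=10 blocked=[]
Op 8: conn=50 S1=24 S2=10 S3=4 S4=10 blocked=[]
Op 9: conn=43 S1=24 S2=3 S3=4 S4=10 blocked=[]
Op 10: conn=43 S1=34 S2=3 S3=4 S4=10 blocked=[]
Op 11: conn=23 S1=34 S2=-17 S3=4 S4=10 blocked=[2]
Op 12: conn=9 S1=34 S2=-17 S3=4 S4=-4 blocked=[2, 4]

Answer: S2 S4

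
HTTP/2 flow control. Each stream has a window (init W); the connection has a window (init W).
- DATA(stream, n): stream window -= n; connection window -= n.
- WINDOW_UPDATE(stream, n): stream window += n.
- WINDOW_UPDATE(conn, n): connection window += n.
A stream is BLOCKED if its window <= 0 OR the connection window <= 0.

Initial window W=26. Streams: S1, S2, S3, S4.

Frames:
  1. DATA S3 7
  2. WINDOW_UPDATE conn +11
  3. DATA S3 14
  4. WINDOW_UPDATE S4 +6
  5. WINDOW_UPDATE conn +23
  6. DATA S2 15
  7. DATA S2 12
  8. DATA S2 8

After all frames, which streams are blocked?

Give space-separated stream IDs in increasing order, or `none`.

Answer: S2

Derivation:
Op 1: conn=19 S1=26 S2=26 S3=19 S4=26 blocked=[]
Op 2: conn=30 S1=26 S2=26 S3=19 S4=26 blocked=[]
Op 3: conn=16 S1=26 S2=26 S3=5 S4=26 blocked=[]
Op 4: conn=16 S1=26 S2=26 S3=5 S4=32 blocked=[]
Op 5: conn=39 S1=26 S2=26 S3=5 S4=32 blocked=[]
Op 6: conn=24 S1=26 S2=11 S3=5 S4=32 blocked=[]
Op 7: conn=12 S1=26 S2=-1 S3=5 S4=32 blocked=[2]
Op 8: conn=4 S1=26 S2=-9 S3=5 S4=32 blocked=[2]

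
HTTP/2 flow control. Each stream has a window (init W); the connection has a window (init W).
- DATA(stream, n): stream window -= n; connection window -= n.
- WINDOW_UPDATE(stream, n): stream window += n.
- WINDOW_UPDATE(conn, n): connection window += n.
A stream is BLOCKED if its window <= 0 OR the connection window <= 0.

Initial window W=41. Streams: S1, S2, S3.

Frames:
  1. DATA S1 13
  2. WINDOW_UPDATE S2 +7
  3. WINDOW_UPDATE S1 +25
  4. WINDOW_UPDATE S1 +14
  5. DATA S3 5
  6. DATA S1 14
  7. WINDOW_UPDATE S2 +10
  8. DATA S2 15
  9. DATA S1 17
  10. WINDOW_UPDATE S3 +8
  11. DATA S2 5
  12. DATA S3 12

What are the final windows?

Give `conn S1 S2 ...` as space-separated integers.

Answer: -40 36 38 32

Derivation:
Op 1: conn=28 S1=28 S2=41 S3=41 blocked=[]
Op 2: conn=28 S1=28 S2=48 S3=41 blocked=[]
Op 3: conn=28 S1=53 S2=48 S3=41 blocked=[]
Op 4: conn=28 S1=67 S2=48 S3=41 blocked=[]
Op 5: conn=23 S1=67 S2=48 S3=36 blocked=[]
Op 6: conn=9 S1=53 S2=48 S3=36 blocked=[]
Op 7: conn=9 S1=53 S2=58 S3=36 blocked=[]
Op 8: conn=-6 S1=53 S2=43 S3=36 blocked=[1, 2, 3]
Op 9: conn=-23 S1=36 S2=43 S3=36 blocked=[1, 2, 3]
Op 10: conn=-23 S1=36 S2=43 S3=44 blocked=[1, 2, 3]
Op 11: conn=-28 S1=36 S2=38 S3=44 blocked=[1, 2, 3]
Op 12: conn=-40 S1=36 S2=38 S3=32 blocked=[1, 2, 3]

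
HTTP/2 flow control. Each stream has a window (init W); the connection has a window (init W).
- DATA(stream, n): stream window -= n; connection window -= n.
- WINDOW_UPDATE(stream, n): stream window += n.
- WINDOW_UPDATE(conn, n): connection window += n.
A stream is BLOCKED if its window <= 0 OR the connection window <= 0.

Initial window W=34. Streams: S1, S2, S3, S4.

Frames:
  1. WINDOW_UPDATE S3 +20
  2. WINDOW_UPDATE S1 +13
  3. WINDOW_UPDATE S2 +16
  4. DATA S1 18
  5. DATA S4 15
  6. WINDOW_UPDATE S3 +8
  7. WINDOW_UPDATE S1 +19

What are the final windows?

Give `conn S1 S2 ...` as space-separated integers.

Op 1: conn=34 S1=34 S2=34 S3=54 S4=34 blocked=[]
Op 2: conn=34 S1=47 S2=34 S3=54 S4=34 blocked=[]
Op 3: conn=34 S1=47 S2=50 S3=54 S4=34 blocked=[]
Op 4: conn=16 S1=29 S2=50 S3=54 S4=34 blocked=[]
Op 5: conn=1 S1=29 S2=50 S3=54 S4=19 blocked=[]
Op 6: conn=1 S1=29 S2=50 S3=62 S4=19 blocked=[]
Op 7: conn=1 S1=48 S2=50 S3=62 S4=19 blocked=[]

Answer: 1 48 50 62 19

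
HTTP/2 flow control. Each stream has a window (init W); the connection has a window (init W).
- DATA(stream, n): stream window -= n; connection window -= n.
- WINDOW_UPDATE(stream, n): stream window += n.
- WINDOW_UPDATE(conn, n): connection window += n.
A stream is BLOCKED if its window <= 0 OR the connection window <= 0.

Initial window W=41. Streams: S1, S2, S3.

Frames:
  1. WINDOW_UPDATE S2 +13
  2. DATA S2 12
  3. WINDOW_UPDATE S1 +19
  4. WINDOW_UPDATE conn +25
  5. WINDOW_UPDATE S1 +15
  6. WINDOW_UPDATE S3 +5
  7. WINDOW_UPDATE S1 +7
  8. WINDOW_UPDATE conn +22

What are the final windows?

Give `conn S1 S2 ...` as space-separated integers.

Answer: 76 82 42 46

Derivation:
Op 1: conn=41 S1=41 S2=54 S3=41 blocked=[]
Op 2: conn=29 S1=41 S2=42 S3=41 blocked=[]
Op 3: conn=29 S1=60 S2=42 S3=41 blocked=[]
Op 4: conn=54 S1=60 S2=42 S3=41 blocked=[]
Op 5: conn=54 S1=75 S2=42 S3=41 blocked=[]
Op 6: conn=54 S1=75 S2=42 S3=46 blocked=[]
Op 7: conn=54 S1=82 S2=42 S3=46 blocked=[]
Op 8: conn=76 S1=82 S2=42 S3=46 blocked=[]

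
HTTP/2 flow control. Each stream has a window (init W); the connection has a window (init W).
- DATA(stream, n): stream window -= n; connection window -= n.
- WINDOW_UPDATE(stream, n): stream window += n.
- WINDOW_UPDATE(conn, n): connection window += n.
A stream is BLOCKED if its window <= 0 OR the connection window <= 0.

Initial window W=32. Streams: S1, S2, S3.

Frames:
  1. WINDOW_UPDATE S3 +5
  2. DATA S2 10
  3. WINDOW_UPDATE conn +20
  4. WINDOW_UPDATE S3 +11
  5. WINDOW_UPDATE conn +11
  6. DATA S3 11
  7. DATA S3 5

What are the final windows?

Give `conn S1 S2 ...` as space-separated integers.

Op 1: conn=32 S1=32 S2=32 S3=37 blocked=[]
Op 2: conn=22 S1=32 S2=22 S3=37 blocked=[]
Op 3: conn=42 S1=32 S2=22 S3=37 blocked=[]
Op 4: conn=42 S1=32 S2=22 S3=48 blocked=[]
Op 5: conn=53 S1=32 S2=22 S3=48 blocked=[]
Op 6: conn=42 S1=32 S2=22 S3=37 blocked=[]
Op 7: conn=37 S1=32 S2=22 S3=32 blocked=[]

Answer: 37 32 22 32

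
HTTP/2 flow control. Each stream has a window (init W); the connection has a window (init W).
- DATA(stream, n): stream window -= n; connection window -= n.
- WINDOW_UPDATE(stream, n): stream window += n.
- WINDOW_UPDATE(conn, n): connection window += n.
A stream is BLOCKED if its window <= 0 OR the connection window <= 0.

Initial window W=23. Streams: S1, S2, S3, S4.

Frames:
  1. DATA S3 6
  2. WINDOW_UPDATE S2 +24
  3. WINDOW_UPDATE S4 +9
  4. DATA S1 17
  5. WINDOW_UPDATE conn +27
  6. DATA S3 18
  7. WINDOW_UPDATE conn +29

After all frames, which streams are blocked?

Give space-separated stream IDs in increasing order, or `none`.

Answer: S3

Derivation:
Op 1: conn=17 S1=23 S2=23 S3=17 S4=23 blocked=[]
Op 2: conn=17 S1=23 S2=47 S3=17 S4=23 blocked=[]
Op 3: conn=17 S1=23 S2=47 S3=17 S4=32 blocked=[]
Op 4: conn=0 S1=6 S2=47 S3=17 S4=32 blocked=[1, 2, 3, 4]
Op 5: conn=27 S1=6 S2=47 S3=17 S4=32 blocked=[]
Op 6: conn=9 S1=6 S2=47 S3=-1 S4=32 blocked=[3]
Op 7: conn=38 S1=6 S2=47 S3=-1 S4=32 blocked=[3]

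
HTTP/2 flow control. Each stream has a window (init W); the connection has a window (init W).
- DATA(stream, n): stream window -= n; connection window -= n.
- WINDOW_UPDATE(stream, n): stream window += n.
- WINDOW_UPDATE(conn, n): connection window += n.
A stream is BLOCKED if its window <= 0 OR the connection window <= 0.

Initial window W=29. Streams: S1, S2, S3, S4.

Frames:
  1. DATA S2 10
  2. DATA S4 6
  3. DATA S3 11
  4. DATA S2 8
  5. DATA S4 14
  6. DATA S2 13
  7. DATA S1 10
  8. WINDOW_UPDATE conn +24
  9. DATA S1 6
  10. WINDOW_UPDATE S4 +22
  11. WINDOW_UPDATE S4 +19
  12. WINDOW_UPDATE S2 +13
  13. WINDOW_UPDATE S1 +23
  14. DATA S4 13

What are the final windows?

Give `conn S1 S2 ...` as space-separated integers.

Op 1: conn=19 S1=29 S2=19 S3=29 S4=29 blocked=[]
Op 2: conn=13 S1=29 S2=19 S3=29 S4=23 blocked=[]
Op 3: conn=2 S1=29 S2=19 S3=18 S4=23 blocked=[]
Op 4: conn=-6 S1=29 S2=11 S3=18 S4=23 blocked=[1, 2, 3, 4]
Op 5: conn=-20 S1=29 S2=11 S3=18 S4=9 blocked=[1, 2, 3, 4]
Op 6: conn=-33 S1=29 S2=-2 S3=18 S4=9 blocked=[1, 2, 3, 4]
Op 7: conn=-43 S1=19 S2=-2 S3=18 S4=9 blocked=[1, 2, 3, 4]
Op 8: conn=-19 S1=19 S2=-2 S3=18 S4=9 blocked=[1, 2, 3, 4]
Op 9: conn=-25 S1=13 S2=-2 S3=18 S4=9 blocked=[1, 2, 3, 4]
Op 10: conn=-25 S1=13 S2=-2 S3=18 S4=31 blocked=[1, 2, 3, 4]
Op 11: conn=-25 S1=13 S2=-2 S3=18 S4=50 blocked=[1, 2, 3, 4]
Op 12: conn=-25 S1=13 S2=11 S3=18 S4=50 blocked=[1, 2, 3, 4]
Op 13: conn=-25 S1=36 S2=11 S3=18 S4=50 blocked=[1, 2, 3, 4]
Op 14: conn=-38 S1=36 S2=11 S3=18 S4=37 blocked=[1, 2, 3, 4]

Answer: -38 36 11 18 37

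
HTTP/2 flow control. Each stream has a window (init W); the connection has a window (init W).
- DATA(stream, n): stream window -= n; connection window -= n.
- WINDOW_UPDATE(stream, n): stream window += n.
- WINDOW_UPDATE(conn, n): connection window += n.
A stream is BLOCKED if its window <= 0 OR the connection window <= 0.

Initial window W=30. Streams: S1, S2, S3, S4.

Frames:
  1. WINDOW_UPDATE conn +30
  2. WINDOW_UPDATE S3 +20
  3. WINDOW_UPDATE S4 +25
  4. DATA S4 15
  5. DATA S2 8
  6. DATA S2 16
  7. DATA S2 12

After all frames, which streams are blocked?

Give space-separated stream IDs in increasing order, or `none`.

Answer: S2

Derivation:
Op 1: conn=60 S1=30 S2=30 S3=30 S4=30 blocked=[]
Op 2: conn=60 S1=30 S2=30 S3=50 S4=30 blocked=[]
Op 3: conn=60 S1=30 S2=30 S3=50 S4=55 blocked=[]
Op 4: conn=45 S1=30 S2=30 S3=50 S4=40 blocked=[]
Op 5: conn=37 S1=30 S2=22 S3=50 S4=40 blocked=[]
Op 6: conn=21 S1=30 S2=6 S3=50 S4=40 blocked=[]
Op 7: conn=9 S1=30 S2=-6 S3=50 S4=40 blocked=[2]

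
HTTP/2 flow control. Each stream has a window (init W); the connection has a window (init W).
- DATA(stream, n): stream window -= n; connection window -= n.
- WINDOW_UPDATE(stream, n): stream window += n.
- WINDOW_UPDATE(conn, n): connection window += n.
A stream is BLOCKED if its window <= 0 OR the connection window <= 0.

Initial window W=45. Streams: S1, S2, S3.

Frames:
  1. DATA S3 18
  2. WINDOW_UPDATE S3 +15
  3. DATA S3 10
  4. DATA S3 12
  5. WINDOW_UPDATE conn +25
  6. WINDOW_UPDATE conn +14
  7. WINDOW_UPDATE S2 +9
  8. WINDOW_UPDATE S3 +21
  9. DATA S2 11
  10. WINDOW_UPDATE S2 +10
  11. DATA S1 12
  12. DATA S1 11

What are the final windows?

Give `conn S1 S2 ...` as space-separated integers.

Op 1: conn=27 S1=45 S2=45 S3=27 blocked=[]
Op 2: conn=27 S1=45 S2=45 S3=42 blocked=[]
Op 3: conn=17 S1=45 S2=45 S3=32 blocked=[]
Op 4: conn=5 S1=45 S2=45 S3=20 blocked=[]
Op 5: conn=30 S1=45 S2=45 S3=20 blocked=[]
Op 6: conn=44 S1=45 S2=45 S3=20 blocked=[]
Op 7: conn=44 S1=45 S2=54 S3=20 blocked=[]
Op 8: conn=44 S1=45 S2=54 S3=41 blocked=[]
Op 9: conn=33 S1=45 S2=43 S3=41 blocked=[]
Op 10: conn=33 S1=45 S2=53 S3=41 blocked=[]
Op 11: conn=21 S1=33 S2=53 S3=41 blocked=[]
Op 12: conn=10 S1=22 S2=53 S3=41 blocked=[]

Answer: 10 22 53 41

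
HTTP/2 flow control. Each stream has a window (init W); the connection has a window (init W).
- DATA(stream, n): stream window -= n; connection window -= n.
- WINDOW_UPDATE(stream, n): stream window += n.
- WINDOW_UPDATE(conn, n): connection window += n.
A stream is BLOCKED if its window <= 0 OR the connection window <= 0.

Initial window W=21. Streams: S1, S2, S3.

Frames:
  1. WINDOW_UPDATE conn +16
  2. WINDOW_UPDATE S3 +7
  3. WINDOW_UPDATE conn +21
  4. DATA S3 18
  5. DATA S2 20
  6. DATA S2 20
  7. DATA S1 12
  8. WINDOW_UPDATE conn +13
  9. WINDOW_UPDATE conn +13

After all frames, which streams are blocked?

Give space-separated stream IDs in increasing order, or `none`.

Op 1: conn=37 S1=21 S2=21 S3=21 blocked=[]
Op 2: conn=37 S1=21 S2=21 S3=28 blocked=[]
Op 3: conn=58 S1=21 S2=21 S3=28 blocked=[]
Op 4: conn=40 S1=21 S2=21 S3=10 blocked=[]
Op 5: conn=20 S1=21 S2=1 S3=10 blocked=[]
Op 6: conn=0 S1=21 S2=-19 S3=10 blocked=[1, 2, 3]
Op 7: conn=-12 S1=9 S2=-19 S3=10 blocked=[1, 2, 3]
Op 8: conn=1 S1=9 S2=-19 S3=10 blocked=[2]
Op 9: conn=14 S1=9 S2=-19 S3=10 blocked=[2]

Answer: S2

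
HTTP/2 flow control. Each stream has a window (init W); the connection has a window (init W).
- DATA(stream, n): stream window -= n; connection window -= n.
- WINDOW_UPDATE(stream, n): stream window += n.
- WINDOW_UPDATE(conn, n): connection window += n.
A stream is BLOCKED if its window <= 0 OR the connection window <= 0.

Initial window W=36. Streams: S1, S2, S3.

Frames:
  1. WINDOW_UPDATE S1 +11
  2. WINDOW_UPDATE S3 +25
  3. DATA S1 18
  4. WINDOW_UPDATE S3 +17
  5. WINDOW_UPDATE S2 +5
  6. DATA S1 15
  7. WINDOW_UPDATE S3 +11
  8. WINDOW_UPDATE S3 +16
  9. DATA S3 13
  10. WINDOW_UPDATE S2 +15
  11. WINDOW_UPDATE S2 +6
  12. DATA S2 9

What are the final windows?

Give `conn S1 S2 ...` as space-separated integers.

Op 1: conn=36 S1=47 S2=36 S3=36 blocked=[]
Op 2: conn=36 S1=47 S2=36 S3=61 blocked=[]
Op 3: conn=18 S1=29 S2=36 S3=61 blocked=[]
Op 4: conn=18 S1=29 S2=36 S3=78 blocked=[]
Op 5: conn=18 S1=29 S2=41 S3=78 blocked=[]
Op 6: conn=3 S1=14 S2=41 S3=78 blocked=[]
Op 7: conn=3 S1=14 S2=41 S3=89 blocked=[]
Op 8: conn=3 S1=14 S2=41 S3=105 blocked=[]
Op 9: conn=-10 S1=14 S2=41 S3=92 blocked=[1, 2, 3]
Op 10: conn=-10 S1=14 S2=56 S3=92 blocked=[1, 2, 3]
Op 11: conn=-10 S1=14 S2=62 S3=92 blocked=[1, 2, 3]
Op 12: conn=-19 S1=14 S2=53 S3=92 blocked=[1, 2, 3]

Answer: -19 14 53 92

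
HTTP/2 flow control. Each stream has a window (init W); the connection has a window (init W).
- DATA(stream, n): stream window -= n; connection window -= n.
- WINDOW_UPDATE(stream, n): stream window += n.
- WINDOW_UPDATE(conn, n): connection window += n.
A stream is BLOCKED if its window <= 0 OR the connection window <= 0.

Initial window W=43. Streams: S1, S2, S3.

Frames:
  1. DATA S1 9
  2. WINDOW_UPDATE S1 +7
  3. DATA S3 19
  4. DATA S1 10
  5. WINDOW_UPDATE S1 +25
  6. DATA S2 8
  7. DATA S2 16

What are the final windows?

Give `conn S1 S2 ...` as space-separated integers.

Answer: -19 56 19 24

Derivation:
Op 1: conn=34 S1=34 S2=43 S3=43 blocked=[]
Op 2: conn=34 S1=41 S2=43 S3=43 blocked=[]
Op 3: conn=15 S1=41 S2=43 S3=24 blocked=[]
Op 4: conn=5 S1=31 S2=43 S3=24 blocked=[]
Op 5: conn=5 S1=56 S2=43 S3=24 blocked=[]
Op 6: conn=-3 S1=56 S2=35 S3=24 blocked=[1, 2, 3]
Op 7: conn=-19 S1=56 S2=19 S3=24 blocked=[1, 2, 3]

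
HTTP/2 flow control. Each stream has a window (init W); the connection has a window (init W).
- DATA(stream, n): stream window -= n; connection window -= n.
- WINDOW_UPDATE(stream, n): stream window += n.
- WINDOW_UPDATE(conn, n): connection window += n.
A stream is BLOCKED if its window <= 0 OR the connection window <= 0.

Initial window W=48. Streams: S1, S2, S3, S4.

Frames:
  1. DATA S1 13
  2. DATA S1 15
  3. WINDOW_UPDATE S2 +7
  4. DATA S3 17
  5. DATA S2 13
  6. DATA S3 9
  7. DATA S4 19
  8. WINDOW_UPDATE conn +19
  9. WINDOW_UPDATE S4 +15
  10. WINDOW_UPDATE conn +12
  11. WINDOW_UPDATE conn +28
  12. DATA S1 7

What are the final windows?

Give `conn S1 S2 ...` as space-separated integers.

Op 1: conn=35 S1=35 S2=48 S3=48 S4=48 blocked=[]
Op 2: conn=20 S1=20 S2=48 S3=48 S4=48 blocked=[]
Op 3: conn=20 S1=20 S2=55 S3=48 S4=48 blocked=[]
Op 4: conn=3 S1=20 S2=55 S3=31 S4=48 blocked=[]
Op 5: conn=-10 S1=20 S2=42 S3=31 S4=48 blocked=[1, 2, 3, 4]
Op 6: conn=-19 S1=20 S2=42 S3=22 S4=48 blocked=[1, 2, 3, 4]
Op 7: conn=-38 S1=20 S2=42 S3=22 S4=29 blocked=[1, 2, 3, 4]
Op 8: conn=-19 S1=20 S2=42 S3=22 S4=29 blocked=[1, 2, 3, 4]
Op 9: conn=-19 S1=20 S2=42 S3=22 S4=44 blocked=[1, 2, 3, 4]
Op 10: conn=-7 S1=20 S2=42 S3=22 S4=44 blocked=[1, 2, 3, 4]
Op 11: conn=21 S1=20 S2=42 S3=22 S4=44 blocked=[]
Op 12: conn=14 S1=13 S2=42 S3=22 S4=44 blocked=[]

Answer: 14 13 42 22 44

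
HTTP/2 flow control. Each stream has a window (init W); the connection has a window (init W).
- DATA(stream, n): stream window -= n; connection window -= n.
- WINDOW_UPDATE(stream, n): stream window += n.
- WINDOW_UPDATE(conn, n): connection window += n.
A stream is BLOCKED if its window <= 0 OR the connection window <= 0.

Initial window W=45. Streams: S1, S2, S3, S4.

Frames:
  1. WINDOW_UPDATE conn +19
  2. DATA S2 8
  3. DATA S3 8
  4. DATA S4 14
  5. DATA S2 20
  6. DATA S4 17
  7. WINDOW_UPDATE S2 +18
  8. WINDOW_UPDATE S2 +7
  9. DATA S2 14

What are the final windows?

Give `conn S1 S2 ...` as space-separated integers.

Op 1: conn=64 S1=45 S2=45 S3=45 S4=45 blocked=[]
Op 2: conn=56 S1=45 S2=37 S3=45 S4=45 blocked=[]
Op 3: conn=48 S1=45 S2=37 S3=37 S4=45 blocked=[]
Op 4: conn=34 S1=45 S2=37 S3=37 S4=31 blocked=[]
Op 5: conn=14 S1=45 S2=17 S3=37 S4=31 blocked=[]
Op 6: conn=-3 S1=45 S2=17 S3=37 S4=14 blocked=[1, 2, 3, 4]
Op 7: conn=-3 S1=45 S2=35 S3=37 S4=14 blocked=[1, 2, 3, 4]
Op 8: conn=-3 S1=45 S2=42 S3=37 S4=14 blocked=[1, 2, 3, 4]
Op 9: conn=-17 S1=45 S2=28 S3=37 S4=14 blocked=[1, 2, 3, 4]

Answer: -17 45 28 37 14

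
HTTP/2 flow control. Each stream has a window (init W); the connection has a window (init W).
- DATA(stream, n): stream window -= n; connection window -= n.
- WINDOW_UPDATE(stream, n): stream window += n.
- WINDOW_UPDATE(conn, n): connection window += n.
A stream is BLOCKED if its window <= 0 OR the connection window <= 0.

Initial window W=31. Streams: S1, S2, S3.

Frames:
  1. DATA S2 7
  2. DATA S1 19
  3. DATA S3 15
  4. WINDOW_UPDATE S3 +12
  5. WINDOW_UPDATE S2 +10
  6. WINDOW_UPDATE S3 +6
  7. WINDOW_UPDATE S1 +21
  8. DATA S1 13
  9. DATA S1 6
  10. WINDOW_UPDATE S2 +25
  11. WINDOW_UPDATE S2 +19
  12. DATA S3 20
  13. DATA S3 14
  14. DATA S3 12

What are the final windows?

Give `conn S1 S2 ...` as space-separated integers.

Answer: -75 14 78 -12

Derivation:
Op 1: conn=24 S1=31 S2=24 S3=31 blocked=[]
Op 2: conn=5 S1=12 S2=24 S3=31 blocked=[]
Op 3: conn=-10 S1=12 S2=24 S3=16 blocked=[1, 2, 3]
Op 4: conn=-10 S1=12 S2=24 S3=28 blocked=[1, 2, 3]
Op 5: conn=-10 S1=12 S2=34 S3=28 blocked=[1, 2, 3]
Op 6: conn=-10 S1=12 S2=34 S3=34 blocked=[1, 2, 3]
Op 7: conn=-10 S1=33 S2=34 S3=34 blocked=[1, 2, 3]
Op 8: conn=-23 S1=20 S2=34 S3=34 blocked=[1, 2, 3]
Op 9: conn=-29 S1=14 S2=34 S3=34 blocked=[1, 2, 3]
Op 10: conn=-29 S1=14 S2=59 S3=34 blocked=[1, 2, 3]
Op 11: conn=-29 S1=14 S2=78 S3=34 blocked=[1, 2, 3]
Op 12: conn=-49 S1=14 S2=78 S3=14 blocked=[1, 2, 3]
Op 13: conn=-63 S1=14 S2=78 S3=0 blocked=[1, 2, 3]
Op 14: conn=-75 S1=14 S2=78 S3=-12 blocked=[1, 2, 3]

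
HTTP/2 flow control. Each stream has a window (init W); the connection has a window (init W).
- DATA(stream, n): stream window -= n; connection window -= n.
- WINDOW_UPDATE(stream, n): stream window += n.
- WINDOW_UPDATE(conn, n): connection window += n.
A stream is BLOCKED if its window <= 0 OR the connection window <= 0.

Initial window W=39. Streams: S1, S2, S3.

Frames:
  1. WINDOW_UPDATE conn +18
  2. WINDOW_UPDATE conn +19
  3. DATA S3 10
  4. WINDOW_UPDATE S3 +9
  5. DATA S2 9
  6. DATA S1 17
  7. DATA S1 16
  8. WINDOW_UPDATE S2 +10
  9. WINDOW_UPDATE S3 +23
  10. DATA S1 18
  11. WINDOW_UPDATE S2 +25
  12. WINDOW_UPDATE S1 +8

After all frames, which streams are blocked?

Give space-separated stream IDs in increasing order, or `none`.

Answer: S1

Derivation:
Op 1: conn=57 S1=39 S2=39 S3=39 blocked=[]
Op 2: conn=76 S1=39 S2=39 S3=39 blocked=[]
Op 3: conn=66 S1=39 S2=39 S3=29 blocked=[]
Op 4: conn=66 S1=39 S2=39 S3=38 blocked=[]
Op 5: conn=57 S1=39 S2=30 S3=38 blocked=[]
Op 6: conn=40 S1=22 S2=30 S3=38 blocked=[]
Op 7: conn=24 S1=6 S2=30 S3=38 blocked=[]
Op 8: conn=24 S1=6 S2=40 S3=38 blocked=[]
Op 9: conn=24 S1=6 S2=40 S3=61 blocked=[]
Op 10: conn=6 S1=-12 S2=40 S3=61 blocked=[1]
Op 11: conn=6 S1=-12 S2=65 S3=61 blocked=[1]
Op 12: conn=6 S1=-4 S2=65 S3=61 blocked=[1]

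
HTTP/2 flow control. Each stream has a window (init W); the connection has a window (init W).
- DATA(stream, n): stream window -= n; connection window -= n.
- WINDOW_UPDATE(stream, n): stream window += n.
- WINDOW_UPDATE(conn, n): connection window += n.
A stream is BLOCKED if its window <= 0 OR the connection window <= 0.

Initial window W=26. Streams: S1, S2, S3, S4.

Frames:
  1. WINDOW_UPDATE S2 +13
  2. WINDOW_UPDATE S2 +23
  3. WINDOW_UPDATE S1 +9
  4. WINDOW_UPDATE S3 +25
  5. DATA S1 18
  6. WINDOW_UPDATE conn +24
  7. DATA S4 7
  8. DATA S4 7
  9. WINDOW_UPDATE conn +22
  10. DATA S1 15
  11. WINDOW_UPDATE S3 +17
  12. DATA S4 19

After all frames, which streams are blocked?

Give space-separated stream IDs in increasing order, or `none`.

Answer: S4

Derivation:
Op 1: conn=26 S1=26 S2=39 S3=26 S4=26 blocked=[]
Op 2: conn=26 S1=26 S2=62 S3=26 S4=26 blocked=[]
Op 3: conn=26 S1=35 S2=62 S3=26 S4=26 blocked=[]
Op 4: conn=26 S1=35 S2=62 S3=51 S4=26 blocked=[]
Op 5: conn=8 S1=17 S2=62 S3=51 S4=26 blocked=[]
Op 6: conn=32 S1=17 S2=62 S3=51 S4=26 blocked=[]
Op 7: conn=25 S1=17 S2=62 S3=51 S4=19 blocked=[]
Op 8: conn=18 S1=17 S2=62 S3=51 S4=12 blocked=[]
Op 9: conn=40 S1=17 S2=62 S3=51 S4=12 blocked=[]
Op 10: conn=25 S1=2 S2=62 S3=51 S4=12 blocked=[]
Op 11: conn=25 S1=2 S2=62 S3=68 S4=12 blocked=[]
Op 12: conn=6 S1=2 S2=62 S3=68 S4=-7 blocked=[4]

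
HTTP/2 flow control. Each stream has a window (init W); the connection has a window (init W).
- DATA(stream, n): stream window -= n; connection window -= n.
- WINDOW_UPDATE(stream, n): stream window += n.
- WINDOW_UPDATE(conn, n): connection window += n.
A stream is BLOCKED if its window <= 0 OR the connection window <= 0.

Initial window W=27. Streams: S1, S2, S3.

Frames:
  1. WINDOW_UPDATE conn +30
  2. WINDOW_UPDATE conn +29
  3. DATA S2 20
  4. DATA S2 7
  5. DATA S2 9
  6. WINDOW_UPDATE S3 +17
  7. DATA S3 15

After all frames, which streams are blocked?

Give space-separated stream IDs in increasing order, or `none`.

Answer: S2

Derivation:
Op 1: conn=57 S1=27 S2=27 S3=27 blocked=[]
Op 2: conn=86 S1=27 S2=27 S3=27 blocked=[]
Op 3: conn=66 S1=27 S2=7 S3=27 blocked=[]
Op 4: conn=59 S1=27 S2=0 S3=27 blocked=[2]
Op 5: conn=50 S1=27 S2=-9 S3=27 blocked=[2]
Op 6: conn=50 S1=27 S2=-9 S3=44 blocked=[2]
Op 7: conn=35 S1=27 S2=-9 S3=29 blocked=[2]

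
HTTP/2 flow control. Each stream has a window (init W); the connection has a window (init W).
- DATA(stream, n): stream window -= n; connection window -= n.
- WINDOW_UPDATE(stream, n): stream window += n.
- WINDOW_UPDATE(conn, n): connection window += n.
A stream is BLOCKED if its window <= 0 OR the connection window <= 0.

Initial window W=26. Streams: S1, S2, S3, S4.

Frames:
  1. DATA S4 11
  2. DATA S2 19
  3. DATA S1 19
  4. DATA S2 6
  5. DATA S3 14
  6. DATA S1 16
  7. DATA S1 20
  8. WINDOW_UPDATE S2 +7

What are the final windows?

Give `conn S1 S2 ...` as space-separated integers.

Answer: -79 -29 8 12 15

Derivation:
Op 1: conn=15 S1=26 S2=26 S3=26 S4=15 blocked=[]
Op 2: conn=-4 S1=26 S2=7 S3=26 S4=15 blocked=[1, 2, 3, 4]
Op 3: conn=-23 S1=7 S2=7 S3=26 S4=15 blocked=[1, 2, 3, 4]
Op 4: conn=-29 S1=7 S2=1 S3=26 S4=15 blocked=[1, 2, 3, 4]
Op 5: conn=-43 S1=7 S2=1 S3=12 S4=15 blocked=[1, 2, 3, 4]
Op 6: conn=-59 S1=-9 S2=1 S3=12 S4=15 blocked=[1, 2, 3, 4]
Op 7: conn=-79 S1=-29 S2=1 S3=12 S4=15 blocked=[1, 2, 3, 4]
Op 8: conn=-79 S1=-29 S2=8 S3=12 S4=15 blocked=[1, 2, 3, 4]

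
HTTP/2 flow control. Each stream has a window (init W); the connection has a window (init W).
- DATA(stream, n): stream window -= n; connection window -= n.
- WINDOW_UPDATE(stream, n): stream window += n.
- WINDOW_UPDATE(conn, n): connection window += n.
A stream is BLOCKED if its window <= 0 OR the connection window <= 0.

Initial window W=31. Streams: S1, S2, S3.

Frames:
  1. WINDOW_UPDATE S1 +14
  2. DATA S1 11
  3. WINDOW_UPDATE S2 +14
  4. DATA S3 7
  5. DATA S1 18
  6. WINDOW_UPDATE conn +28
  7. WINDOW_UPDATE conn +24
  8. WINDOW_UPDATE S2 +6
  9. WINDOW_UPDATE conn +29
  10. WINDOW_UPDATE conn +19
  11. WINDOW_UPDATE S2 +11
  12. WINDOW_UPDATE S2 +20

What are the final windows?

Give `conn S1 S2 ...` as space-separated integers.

Op 1: conn=31 S1=45 S2=31 S3=31 blocked=[]
Op 2: conn=20 S1=34 S2=31 S3=31 blocked=[]
Op 3: conn=20 S1=34 S2=45 S3=31 blocked=[]
Op 4: conn=13 S1=34 S2=45 S3=24 blocked=[]
Op 5: conn=-5 S1=16 S2=45 S3=24 blocked=[1, 2, 3]
Op 6: conn=23 S1=16 S2=45 S3=24 blocked=[]
Op 7: conn=47 S1=16 S2=45 S3=24 blocked=[]
Op 8: conn=47 S1=16 S2=51 S3=24 blocked=[]
Op 9: conn=76 S1=16 S2=51 S3=24 blocked=[]
Op 10: conn=95 S1=16 S2=51 S3=24 blocked=[]
Op 11: conn=95 S1=16 S2=62 S3=24 blocked=[]
Op 12: conn=95 S1=16 S2=82 S3=24 blocked=[]

Answer: 95 16 82 24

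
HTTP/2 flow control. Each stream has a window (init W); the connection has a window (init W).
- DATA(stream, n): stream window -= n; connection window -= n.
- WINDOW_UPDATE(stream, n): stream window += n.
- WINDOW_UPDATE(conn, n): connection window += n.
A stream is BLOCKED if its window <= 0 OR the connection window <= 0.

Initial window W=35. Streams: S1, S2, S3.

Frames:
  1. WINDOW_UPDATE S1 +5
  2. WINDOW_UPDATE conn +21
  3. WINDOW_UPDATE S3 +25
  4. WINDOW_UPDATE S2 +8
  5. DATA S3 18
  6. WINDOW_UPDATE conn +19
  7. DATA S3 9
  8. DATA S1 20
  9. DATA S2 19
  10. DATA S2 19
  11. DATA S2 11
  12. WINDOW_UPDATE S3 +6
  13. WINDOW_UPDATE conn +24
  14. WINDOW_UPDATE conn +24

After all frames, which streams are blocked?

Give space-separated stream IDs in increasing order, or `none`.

Answer: S2

Derivation:
Op 1: conn=35 S1=40 S2=35 S3=35 blocked=[]
Op 2: conn=56 S1=40 S2=35 S3=35 blocked=[]
Op 3: conn=56 S1=40 S2=35 S3=60 blocked=[]
Op 4: conn=56 S1=40 S2=43 S3=60 blocked=[]
Op 5: conn=38 S1=40 S2=43 S3=42 blocked=[]
Op 6: conn=57 S1=40 S2=43 S3=42 blocked=[]
Op 7: conn=48 S1=40 S2=43 S3=33 blocked=[]
Op 8: conn=28 S1=20 S2=43 S3=33 blocked=[]
Op 9: conn=9 S1=20 S2=24 S3=33 blocked=[]
Op 10: conn=-10 S1=20 S2=5 S3=33 blocked=[1, 2, 3]
Op 11: conn=-21 S1=20 S2=-6 S3=33 blocked=[1, 2, 3]
Op 12: conn=-21 S1=20 S2=-6 S3=39 blocked=[1, 2, 3]
Op 13: conn=3 S1=20 S2=-6 S3=39 blocked=[2]
Op 14: conn=27 S1=20 S2=-6 S3=39 blocked=[2]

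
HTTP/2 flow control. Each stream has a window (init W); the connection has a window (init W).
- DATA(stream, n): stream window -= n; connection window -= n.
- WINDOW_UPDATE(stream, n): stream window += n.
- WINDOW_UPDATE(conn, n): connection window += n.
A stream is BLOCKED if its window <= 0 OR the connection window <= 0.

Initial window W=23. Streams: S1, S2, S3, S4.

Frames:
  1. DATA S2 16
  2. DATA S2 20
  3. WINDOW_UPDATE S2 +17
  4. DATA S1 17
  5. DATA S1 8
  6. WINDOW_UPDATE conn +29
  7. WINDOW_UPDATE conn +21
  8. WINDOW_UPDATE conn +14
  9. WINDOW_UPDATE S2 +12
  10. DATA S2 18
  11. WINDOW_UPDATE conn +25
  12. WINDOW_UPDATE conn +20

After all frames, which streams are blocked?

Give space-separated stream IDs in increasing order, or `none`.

Answer: S1 S2

Derivation:
Op 1: conn=7 S1=23 S2=7 S3=23 S4=23 blocked=[]
Op 2: conn=-13 S1=23 S2=-13 S3=23 S4=23 blocked=[1, 2, 3, 4]
Op 3: conn=-13 S1=23 S2=4 S3=23 S4=23 blocked=[1, 2, 3, 4]
Op 4: conn=-30 S1=6 S2=4 S3=23 S4=23 blocked=[1, 2, 3, 4]
Op 5: conn=-38 S1=-2 S2=4 S3=23 S4=23 blocked=[1, 2, 3, 4]
Op 6: conn=-9 S1=-2 S2=4 S3=23 S4=23 blocked=[1, 2, 3, 4]
Op 7: conn=12 S1=-2 S2=4 S3=23 S4=23 blocked=[1]
Op 8: conn=26 S1=-2 S2=4 S3=23 S4=23 blocked=[1]
Op 9: conn=26 S1=-2 S2=16 S3=23 S4=23 blocked=[1]
Op 10: conn=8 S1=-2 S2=-2 S3=23 S4=23 blocked=[1, 2]
Op 11: conn=33 S1=-2 S2=-2 S3=23 S4=23 blocked=[1, 2]
Op 12: conn=53 S1=-2 S2=-2 S3=23 S4=23 blocked=[1, 2]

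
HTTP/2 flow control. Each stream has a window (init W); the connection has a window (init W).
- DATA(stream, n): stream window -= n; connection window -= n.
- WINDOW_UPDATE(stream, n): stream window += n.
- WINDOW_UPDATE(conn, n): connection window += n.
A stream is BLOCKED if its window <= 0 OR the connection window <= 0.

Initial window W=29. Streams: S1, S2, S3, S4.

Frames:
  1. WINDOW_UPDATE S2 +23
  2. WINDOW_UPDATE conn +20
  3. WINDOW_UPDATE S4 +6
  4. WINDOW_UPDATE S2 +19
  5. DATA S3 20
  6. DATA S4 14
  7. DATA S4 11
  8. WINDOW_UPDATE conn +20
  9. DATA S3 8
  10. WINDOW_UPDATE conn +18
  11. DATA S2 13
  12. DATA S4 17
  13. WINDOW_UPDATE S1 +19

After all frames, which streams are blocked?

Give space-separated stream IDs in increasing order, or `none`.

Op 1: conn=29 S1=29 S2=52 S3=29 S4=29 blocked=[]
Op 2: conn=49 S1=29 S2=52 S3=29 S4=29 blocked=[]
Op 3: conn=49 S1=29 S2=52 S3=29 S4=35 blocked=[]
Op 4: conn=49 S1=29 S2=71 S3=29 S4=35 blocked=[]
Op 5: conn=29 S1=29 S2=71 S3=9 S4=35 blocked=[]
Op 6: conn=15 S1=29 S2=71 S3=9 S4=21 blocked=[]
Op 7: conn=4 S1=29 S2=71 S3=9 S4=10 blocked=[]
Op 8: conn=24 S1=29 S2=71 S3=9 S4=10 blocked=[]
Op 9: conn=16 S1=29 S2=71 S3=1 S4=10 blocked=[]
Op 10: conn=34 S1=29 S2=71 S3=1 S4=10 blocked=[]
Op 11: conn=21 S1=29 S2=58 S3=1 S4=10 blocked=[]
Op 12: conn=4 S1=29 S2=58 S3=1 S4=-7 blocked=[4]
Op 13: conn=4 S1=48 S2=58 S3=1 S4=-7 blocked=[4]

Answer: S4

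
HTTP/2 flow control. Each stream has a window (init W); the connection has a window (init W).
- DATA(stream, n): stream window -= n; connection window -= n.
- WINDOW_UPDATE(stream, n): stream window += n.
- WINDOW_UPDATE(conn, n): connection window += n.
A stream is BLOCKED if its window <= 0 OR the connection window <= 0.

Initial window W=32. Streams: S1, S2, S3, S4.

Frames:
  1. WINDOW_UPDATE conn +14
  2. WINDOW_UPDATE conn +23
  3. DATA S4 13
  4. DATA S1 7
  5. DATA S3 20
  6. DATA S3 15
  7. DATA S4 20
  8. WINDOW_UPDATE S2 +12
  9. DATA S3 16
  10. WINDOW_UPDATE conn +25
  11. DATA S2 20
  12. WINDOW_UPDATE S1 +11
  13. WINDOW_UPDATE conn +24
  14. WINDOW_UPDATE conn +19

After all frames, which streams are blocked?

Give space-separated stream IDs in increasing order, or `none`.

Answer: S3 S4

Derivation:
Op 1: conn=46 S1=32 S2=32 S3=32 S4=32 blocked=[]
Op 2: conn=69 S1=32 S2=32 S3=32 S4=32 blocked=[]
Op 3: conn=56 S1=32 S2=32 S3=32 S4=19 blocked=[]
Op 4: conn=49 S1=25 S2=32 S3=32 S4=19 blocked=[]
Op 5: conn=29 S1=25 S2=32 S3=12 S4=19 blocked=[]
Op 6: conn=14 S1=25 S2=32 S3=-3 S4=19 blocked=[3]
Op 7: conn=-6 S1=25 S2=32 S3=-3 S4=-1 blocked=[1, 2, 3, 4]
Op 8: conn=-6 S1=25 S2=44 S3=-3 S4=-1 blocked=[1, 2, 3, 4]
Op 9: conn=-22 S1=25 S2=44 S3=-19 S4=-1 blocked=[1, 2, 3, 4]
Op 10: conn=3 S1=25 S2=44 S3=-19 S4=-1 blocked=[3, 4]
Op 11: conn=-17 S1=25 S2=24 S3=-19 S4=-1 blocked=[1, 2, 3, 4]
Op 12: conn=-17 S1=36 S2=24 S3=-19 S4=-1 blocked=[1, 2, 3, 4]
Op 13: conn=7 S1=36 S2=24 S3=-19 S4=-1 blocked=[3, 4]
Op 14: conn=26 S1=36 S2=24 S3=-19 S4=-1 blocked=[3, 4]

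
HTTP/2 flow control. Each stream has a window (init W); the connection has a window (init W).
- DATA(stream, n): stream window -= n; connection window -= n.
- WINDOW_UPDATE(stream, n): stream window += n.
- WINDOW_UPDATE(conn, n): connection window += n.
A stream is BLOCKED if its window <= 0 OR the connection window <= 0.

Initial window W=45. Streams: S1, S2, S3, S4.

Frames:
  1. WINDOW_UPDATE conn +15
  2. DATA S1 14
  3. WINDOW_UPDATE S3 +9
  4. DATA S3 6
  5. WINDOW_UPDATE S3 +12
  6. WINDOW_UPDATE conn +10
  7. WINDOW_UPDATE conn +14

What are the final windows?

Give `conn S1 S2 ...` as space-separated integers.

Op 1: conn=60 S1=45 S2=45 S3=45 S4=45 blocked=[]
Op 2: conn=46 S1=31 S2=45 S3=45 S4=45 blocked=[]
Op 3: conn=46 S1=31 S2=45 S3=54 S4=45 blocked=[]
Op 4: conn=40 S1=31 S2=45 S3=48 S4=45 blocked=[]
Op 5: conn=40 S1=31 S2=45 S3=60 S4=45 blocked=[]
Op 6: conn=50 S1=31 S2=45 S3=60 S4=45 blocked=[]
Op 7: conn=64 S1=31 S2=45 S3=60 S4=45 blocked=[]

Answer: 64 31 45 60 45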